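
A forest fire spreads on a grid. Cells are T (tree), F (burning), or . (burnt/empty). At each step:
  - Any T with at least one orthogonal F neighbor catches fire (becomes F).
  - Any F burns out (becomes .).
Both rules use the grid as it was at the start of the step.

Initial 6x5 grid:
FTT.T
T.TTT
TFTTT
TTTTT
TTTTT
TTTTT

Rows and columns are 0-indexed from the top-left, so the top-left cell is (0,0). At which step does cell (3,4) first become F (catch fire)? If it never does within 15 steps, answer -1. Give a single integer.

Step 1: cell (3,4)='T' (+5 fires, +2 burnt)
Step 2: cell (3,4)='T' (+6 fires, +5 burnt)
Step 3: cell (3,4)='T' (+6 fires, +6 burnt)
Step 4: cell (3,4)='F' (+5 fires, +6 burnt)
  -> target ignites at step 4
Step 5: cell (3,4)='.' (+3 fires, +5 burnt)
Step 6: cell (3,4)='.' (+1 fires, +3 burnt)
Step 7: cell (3,4)='.' (+0 fires, +1 burnt)
  fire out at step 7

4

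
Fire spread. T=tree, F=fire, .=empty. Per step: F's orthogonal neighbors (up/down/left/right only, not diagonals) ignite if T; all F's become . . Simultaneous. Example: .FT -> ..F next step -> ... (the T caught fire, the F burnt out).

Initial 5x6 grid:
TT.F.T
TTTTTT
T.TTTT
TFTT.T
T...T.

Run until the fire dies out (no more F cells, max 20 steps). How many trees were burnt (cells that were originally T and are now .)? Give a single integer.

Answer: 19

Derivation:
Step 1: +3 fires, +2 burnt (F count now 3)
Step 2: +7 fires, +3 burnt (F count now 7)
Step 3: +4 fires, +7 burnt (F count now 4)
Step 4: +4 fires, +4 burnt (F count now 4)
Step 5: +1 fires, +4 burnt (F count now 1)
Step 6: +0 fires, +1 burnt (F count now 0)
Fire out after step 6
Initially T: 20, now '.': 29
Total burnt (originally-T cells now '.'): 19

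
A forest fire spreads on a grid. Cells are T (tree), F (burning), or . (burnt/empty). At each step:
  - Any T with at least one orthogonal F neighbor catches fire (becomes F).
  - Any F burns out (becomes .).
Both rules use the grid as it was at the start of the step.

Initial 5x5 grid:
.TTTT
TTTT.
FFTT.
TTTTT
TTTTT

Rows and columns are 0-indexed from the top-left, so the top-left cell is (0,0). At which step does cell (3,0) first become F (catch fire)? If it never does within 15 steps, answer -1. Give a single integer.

Step 1: cell (3,0)='F' (+5 fires, +2 burnt)
  -> target ignites at step 1
Step 2: cell (3,0)='.' (+6 fires, +5 burnt)
Step 3: cell (3,0)='.' (+4 fires, +6 burnt)
Step 4: cell (3,0)='.' (+3 fires, +4 burnt)
Step 5: cell (3,0)='.' (+2 fires, +3 burnt)
Step 6: cell (3,0)='.' (+0 fires, +2 burnt)
  fire out at step 6

1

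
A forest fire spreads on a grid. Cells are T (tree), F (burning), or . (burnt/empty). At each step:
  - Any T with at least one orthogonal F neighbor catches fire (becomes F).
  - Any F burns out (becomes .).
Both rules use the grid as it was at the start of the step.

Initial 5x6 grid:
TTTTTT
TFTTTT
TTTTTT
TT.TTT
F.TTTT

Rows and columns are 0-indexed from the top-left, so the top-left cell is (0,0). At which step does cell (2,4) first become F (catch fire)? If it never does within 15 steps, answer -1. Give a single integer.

Step 1: cell (2,4)='T' (+5 fires, +2 burnt)
Step 2: cell (2,4)='T' (+6 fires, +5 burnt)
Step 3: cell (2,4)='T' (+3 fires, +6 burnt)
Step 4: cell (2,4)='F' (+4 fires, +3 burnt)
  -> target ignites at step 4
Step 5: cell (2,4)='.' (+4 fires, +4 burnt)
Step 6: cell (2,4)='.' (+3 fires, +4 burnt)
Step 7: cell (2,4)='.' (+1 fires, +3 burnt)
Step 8: cell (2,4)='.' (+0 fires, +1 burnt)
  fire out at step 8

4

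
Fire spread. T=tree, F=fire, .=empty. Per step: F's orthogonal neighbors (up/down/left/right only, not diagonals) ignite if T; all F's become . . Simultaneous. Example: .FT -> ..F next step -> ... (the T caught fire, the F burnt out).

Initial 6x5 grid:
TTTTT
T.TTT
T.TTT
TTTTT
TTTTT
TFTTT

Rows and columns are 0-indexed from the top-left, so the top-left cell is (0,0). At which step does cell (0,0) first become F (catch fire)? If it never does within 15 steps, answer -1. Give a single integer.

Step 1: cell (0,0)='T' (+3 fires, +1 burnt)
Step 2: cell (0,0)='T' (+4 fires, +3 burnt)
Step 3: cell (0,0)='T' (+4 fires, +4 burnt)
Step 4: cell (0,0)='T' (+4 fires, +4 burnt)
Step 5: cell (0,0)='T' (+4 fires, +4 burnt)
Step 6: cell (0,0)='F' (+4 fires, +4 burnt)
  -> target ignites at step 6
Step 7: cell (0,0)='.' (+3 fires, +4 burnt)
Step 8: cell (0,0)='.' (+1 fires, +3 burnt)
Step 9: cell (0,0)='.' (+0 fires, +1 burnt)
  fire out at step 9

6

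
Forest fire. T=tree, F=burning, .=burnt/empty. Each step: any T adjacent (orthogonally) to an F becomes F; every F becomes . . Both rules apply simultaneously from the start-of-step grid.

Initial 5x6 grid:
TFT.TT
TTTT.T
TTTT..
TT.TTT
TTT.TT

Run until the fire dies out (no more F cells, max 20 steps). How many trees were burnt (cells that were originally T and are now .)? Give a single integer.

Answer: 20

Derivation:
Step 1: +3 fires, +1 burnt (F count now 3)
Step 2: +3 fires, +3 burnt (F count now 3)
Step 3: +4 fires, +3 burnt (F count now 4)
Step 4: +3 fires, +4 burnt (F count now 3)
Step 5: +3 fires, +3 burnt (F count now 3)
Step 6: +1 fires, +3 burnt (F count now 1)
Step 7: +2 fires, +1 burnt (F count now 2)
Step 8: +1 fires, +2 burnt (F count now 1)
Step 9: +0 fires, +1 burnt (F count now 0)
Fire out after step 9
Initially T: 23, now '.': 27
Total burnt (originally-T cells now '.'): 20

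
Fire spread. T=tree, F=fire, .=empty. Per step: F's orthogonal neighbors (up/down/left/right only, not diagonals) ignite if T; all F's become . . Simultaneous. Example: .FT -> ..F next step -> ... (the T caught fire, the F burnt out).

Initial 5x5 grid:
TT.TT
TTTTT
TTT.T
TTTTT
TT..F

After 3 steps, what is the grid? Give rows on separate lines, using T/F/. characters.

Step 1: 1 trees catch fire, 1 burn out
  TT.TT
  TTTTT
  TTT.T
  TTTTF
  TT...
Step 2: 2 trees catch fire, 1 burn out
  TT.TT
  TTTTT
  TTT.F
  TTTF.
  TT...
Step 3: 2 trees catch fire, 2 burn out
  TT.TT
  TTTTF
  TTT..
  TTF..
  TT...

TT.TT
TTTTF
TTT..
TTF..
TT...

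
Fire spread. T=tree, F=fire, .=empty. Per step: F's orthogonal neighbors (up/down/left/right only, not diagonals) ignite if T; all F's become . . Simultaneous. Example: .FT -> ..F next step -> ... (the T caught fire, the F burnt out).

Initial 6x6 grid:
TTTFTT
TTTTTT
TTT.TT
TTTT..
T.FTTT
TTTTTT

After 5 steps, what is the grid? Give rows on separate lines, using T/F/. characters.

Step 1: 6 trees catch fire, 2 burn out
  TTF.FT
  TTTFTT
  TTT.TT
  TTFT..
  T..FTT
  TTFTTT
Step 2: 10 trees catch fire, 6 burn out
  TF...F
  TTF.FT
  TTF.TT
  TF.F..
  T...FT
  TF.FTT
Step 3: 9 trees catch fire, 10 burn out
  F.....
  TF...F
  TF..FT
  F.....
  T....F
  F...FT
Step 4: 5 trees catch fire, 9 burn out
  ......
  F.....
  F....F
  ......
  F.....
  .....F
Step 5: 0 trees catch fire, 5 burn out
  ......
  ......
  ......
  ......
  ......
  ......

......
......
......
......
......
......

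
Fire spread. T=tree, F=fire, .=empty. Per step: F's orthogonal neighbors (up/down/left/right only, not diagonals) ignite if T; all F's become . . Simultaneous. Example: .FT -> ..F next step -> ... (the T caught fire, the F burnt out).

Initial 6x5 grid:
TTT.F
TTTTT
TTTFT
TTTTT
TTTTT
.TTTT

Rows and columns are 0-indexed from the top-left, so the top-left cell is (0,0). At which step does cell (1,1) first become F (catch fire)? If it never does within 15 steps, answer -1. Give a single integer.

Step 1: cell (1,1)='T' (+5 fires, +2 burnt)
Step 2: cell (1,1)='T' (+5 fires, +5 burnt)
Step 3: cell (1,1)='F' (+7 fires, +5 burnt)
  -> target ignites at step 3
Step 4: cell (1,1)='.' (+6 fires, +7 burnt)
Step 5: cell (1,1)='.' (+3 fires, +6 burnt)
Step 6: cell (1,1)='.' (+0 fires, +3 burnt)
  fire out at step 6

3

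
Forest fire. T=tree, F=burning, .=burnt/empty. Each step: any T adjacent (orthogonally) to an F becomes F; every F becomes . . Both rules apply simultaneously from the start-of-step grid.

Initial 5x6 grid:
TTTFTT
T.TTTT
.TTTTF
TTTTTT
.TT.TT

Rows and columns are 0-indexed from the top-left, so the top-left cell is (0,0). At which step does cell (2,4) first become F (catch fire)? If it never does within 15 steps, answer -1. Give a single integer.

Step 1: cell (2,4)='F' (+6 fires, +2 burnt)
  -> target ignites at step 1
Step 2: cell (2,4)='.' (+7 fires, +6 burnt)
Step 3: cell (2,4)='.' (+4 fires, +7 burnt)
Step 4: cell (2,4)='.' (+3 fires, +4 burnt)
Step 5: cell (2,4)='.' (+2 fires, +3 burnt)
Step 6: cell (2,4)='.' (+2 fires, +2 burnt)
Step 7: cell (2,4)='.' (+0 fires, +2 burnt)
  fire out at step 7

1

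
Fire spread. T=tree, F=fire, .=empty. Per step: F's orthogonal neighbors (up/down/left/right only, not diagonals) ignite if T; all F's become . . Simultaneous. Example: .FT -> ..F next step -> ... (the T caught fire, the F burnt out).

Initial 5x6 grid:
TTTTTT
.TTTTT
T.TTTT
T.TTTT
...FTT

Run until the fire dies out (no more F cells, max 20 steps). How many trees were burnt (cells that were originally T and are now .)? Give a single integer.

Answer: 21

Derivation:
Step 1: +2 fires, +1 burnt (F count now 2)
Step 2: +4 fires, +2 burnt (F count now 4)
Step 3: +4 fires, +4 burnt (F count now 4)
Step 4: +4 fires, +4 burnt (F count now 4)
Step 5: +4 fires, +4 burnt (F count now 4)
Step 6: +2 fires, +4 burnt (F count now 2)
Step 7: +1 fires, +2 burnt (F count now 1)
Step 8: +0 fires, +1 burnt (F count now 0)
Fire out after step 8
Initially T: 23, now '.': 28
Total burnt (originally-T cells now '.'): 21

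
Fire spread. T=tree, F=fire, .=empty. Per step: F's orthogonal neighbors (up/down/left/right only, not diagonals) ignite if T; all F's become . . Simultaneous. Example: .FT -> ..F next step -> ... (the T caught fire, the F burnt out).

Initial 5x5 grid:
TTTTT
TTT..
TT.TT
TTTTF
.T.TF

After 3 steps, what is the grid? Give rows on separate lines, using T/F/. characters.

Step 1: 3 trees catch fire, 2 burn out
  TTTTT
  TTT..
  TT.TF
  TTTF.
  .T.F.
Step 2: 2 trees catch fire, 3 burn out
  TTTTT
  TTT..
  TT.F.
  TTF..
  .T...
Step 3: 1 trees catch fire, 2 burn out
  TTTTT
  TTT..
  TT...
  TF...
  .T...

TTTTT
TTT..
TT...
TF...
.T...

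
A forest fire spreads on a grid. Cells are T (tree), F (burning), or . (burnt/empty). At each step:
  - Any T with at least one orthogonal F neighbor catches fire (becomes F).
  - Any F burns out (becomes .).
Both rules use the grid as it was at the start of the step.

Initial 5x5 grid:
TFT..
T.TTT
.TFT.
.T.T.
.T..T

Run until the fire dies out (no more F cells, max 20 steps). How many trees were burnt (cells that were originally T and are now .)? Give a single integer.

Answer: 11

Derivation:
Step 1: +5 fires, +2 burnt (F count now 5)
Step 2: +4 fires, +5 burnt (F count now 4)
Step 3: +2 fires, +4 burnt (F count now 2)
Step 4: +0 fires, +2 burnt (F count now 0)
Fire out after step 4
Initially T: 12, now '.': 24
Total burnt (originally-T cells now '.'): 11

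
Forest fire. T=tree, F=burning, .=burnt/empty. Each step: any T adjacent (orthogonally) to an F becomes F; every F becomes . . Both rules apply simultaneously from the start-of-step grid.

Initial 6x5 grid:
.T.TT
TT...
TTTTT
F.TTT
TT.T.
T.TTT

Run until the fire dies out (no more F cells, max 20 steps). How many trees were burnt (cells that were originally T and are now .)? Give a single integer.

Answer: 18

Derivation:
Step 1: +2 fires, +1 burnt (F count now 2)
Step 2: +4 fires, +2 burnt (F count now 4)
Step 3: +2 fires, +4 burnt (F count now 2)
Step 4: +3 fires, +2 burnt (F count now 3)
Step 5: +2 fires, +3 burnt (F count now 2)
Step 6: +2 fires, +2 burnt (F count now 2)
Step 7: +1 fires, +2 burnt (F count now 1)
Step 8: +2 fires, +1 burnt (F count now 2)
Step 9: +0 fires, +2 burnt (F count now 0)
Fire out after step 9
Initially T: 20, now '.': 28
Total burnt (originally-T cells now '.'): 18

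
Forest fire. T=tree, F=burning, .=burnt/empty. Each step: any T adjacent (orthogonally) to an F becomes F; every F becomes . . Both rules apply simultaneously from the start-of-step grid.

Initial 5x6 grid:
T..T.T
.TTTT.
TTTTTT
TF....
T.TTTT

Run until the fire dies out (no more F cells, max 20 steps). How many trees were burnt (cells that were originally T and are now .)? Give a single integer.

Step 1: +2 fires, +1 burnt (F count now 2)
Step 2: +4 fires, +2 burnt (F count now 4)
Step 3: +2 fires, +4 burnt (F count now 2)
Step 4: +2 fires, +2 burnt (F count now 2)
Step 5: +3 fires, +2 burnt (F count now 3)
Step 6: +0 fires, +3 burnt (F count now 0)
Fire out after step 6
Initially T: 19, now '.': 24
Total burnt (originally-T cells now '.'): 13

Answer: 13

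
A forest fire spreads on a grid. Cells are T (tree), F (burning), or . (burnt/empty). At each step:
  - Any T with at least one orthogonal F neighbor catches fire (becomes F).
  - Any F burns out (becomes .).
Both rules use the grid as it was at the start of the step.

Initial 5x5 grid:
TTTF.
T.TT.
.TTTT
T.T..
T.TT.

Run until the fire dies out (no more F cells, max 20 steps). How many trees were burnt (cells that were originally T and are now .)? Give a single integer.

Answer: 13

Derivation:
Step 1: +2 fires, +1 burnt (F count now 2)
Step 2: +3 fires, +2 burnt (F count now 3)
Step 3: +3 fires, +3 burnt (F count now 3)
Step 4: +3 fires, +3 burnt (F count now 3)
Step 5: +1 fires, +3 burnt (F count now 1)
Step 6: +1 fires, +1 burnt (F count now 1)
Step 7: +0 fires, +1 burnt (F count now 0)
Fire out after step 7
Initially T: 15, now '.': 23
Total burnt (originally-T cells now '.'): 13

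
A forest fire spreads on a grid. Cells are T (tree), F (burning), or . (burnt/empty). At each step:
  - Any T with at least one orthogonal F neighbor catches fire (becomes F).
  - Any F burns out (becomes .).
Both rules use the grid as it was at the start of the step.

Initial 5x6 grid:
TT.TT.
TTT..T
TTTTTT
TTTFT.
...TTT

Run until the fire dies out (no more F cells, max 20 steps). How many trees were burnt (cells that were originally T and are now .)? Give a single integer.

Step 1: +4 fires, +1 burnt (F count now 4)
Step 2: +4 fires, +4 burnt (F count now 4)
Step 3: +5 fires, +4 burnt (F count now 5)
Step 4: +3 fires, +5 burnt (F count now 3)
Step 5: +2 fires, +3 burnt (F count now 2)
Step 6: +1 fires, +2 burnt (F count now 1)
Step 7: +0 fires, +1 burnt (F count now 0)
Fire out after step 7
Initially T: 21, now '.': 28
Total burnt (originally-T cells now '.'): 19

Answer: 19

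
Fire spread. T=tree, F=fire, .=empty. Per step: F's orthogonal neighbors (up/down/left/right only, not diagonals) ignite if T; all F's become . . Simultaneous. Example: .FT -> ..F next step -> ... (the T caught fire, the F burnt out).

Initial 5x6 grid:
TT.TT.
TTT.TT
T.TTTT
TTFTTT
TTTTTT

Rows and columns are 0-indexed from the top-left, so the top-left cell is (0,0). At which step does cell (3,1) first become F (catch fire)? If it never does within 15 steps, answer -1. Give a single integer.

Step 1: cell (3,1)='F' (+4 fires, +1 burnt)
  -> target ignites at step 1
Step 2: cell (3,1)='.' (+6 fires, +4 burnt)
Step 3: cell (3,1)='.' (+6 fires, +6 burnt)
Step 4: cell (3,1)='.' (+5 fires, +6 burnt)
Step 5: cell (3,1)='.' (+3 fires, +5 burnt)
Step 6: cell (3,1)='.' (+1 fires, +3 burnt)
Step 7: cell (3,1)='.' (+0 fires, +1 burnt)
  fire out at step 7

1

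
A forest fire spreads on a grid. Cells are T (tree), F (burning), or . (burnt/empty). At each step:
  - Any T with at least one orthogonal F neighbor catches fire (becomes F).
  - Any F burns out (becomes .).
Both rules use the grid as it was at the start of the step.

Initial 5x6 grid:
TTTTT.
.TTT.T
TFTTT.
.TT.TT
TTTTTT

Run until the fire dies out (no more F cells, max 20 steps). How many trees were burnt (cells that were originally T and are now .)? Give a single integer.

Step 1: +4 fires, +1 burnt (F count now 4)
Step 2: +5 fires, +4 burnt (F count now 5)
Step 3: +6 fires, +5 burnt (F count now 6)
Step 4: +3 fires, +6 burnt (F count now 3)
Step 5: +3 fires, +3 burnt (F count now 3)
Step 6: +1 fires, +3 burnt (F count now 1)
Step 7: +0 fires, +1 burnt (F count now 0)
Fire out after step 7
Initially T: 23, now '.': 29
Total burnt (originally-T cells now '.'): 22

Answer: 22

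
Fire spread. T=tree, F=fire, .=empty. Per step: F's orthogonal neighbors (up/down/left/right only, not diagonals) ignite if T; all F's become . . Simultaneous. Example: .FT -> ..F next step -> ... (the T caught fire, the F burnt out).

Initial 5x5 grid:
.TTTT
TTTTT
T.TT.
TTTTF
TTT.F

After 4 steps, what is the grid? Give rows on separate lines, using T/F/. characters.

Step 1: 1 trees catch fire, 2 burn out
  .TTTT
  TTTTT
  T.TT.
  TTTF.
  TTT..
Step 2: 2 trees catch fire, 1 burn out
  .TTTT
  TTTTT
  T.TF.
  TTF..
  TTT..
Step 3: 4 trees catch fire, 2 burn out
  .TTTT
  TTTFT
  T.F..
  TF...
  TTF..
Step 4: 5 trees catch fire, 4 burn out
  .TTFT
  TTF.F
  T....
  F....
  TF...

.TTFT
TTF.F
T....
F....
TF...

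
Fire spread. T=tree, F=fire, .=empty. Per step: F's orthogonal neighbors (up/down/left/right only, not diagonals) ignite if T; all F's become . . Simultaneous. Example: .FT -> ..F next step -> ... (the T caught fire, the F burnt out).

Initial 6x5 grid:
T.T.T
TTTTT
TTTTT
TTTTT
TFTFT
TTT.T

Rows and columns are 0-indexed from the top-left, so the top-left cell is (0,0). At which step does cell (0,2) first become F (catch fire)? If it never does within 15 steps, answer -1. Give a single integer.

Step 1: cell (0,2)='T' (+6 fires, +2 burnt)
Step 2: cell (0,2)='T' (+8 fires, +6 burnt)
Step 3: cell (0,2)='T' (+5 fires, +8 burnt)
Step 4: cell (0,2)='T' (+3 fires, +5 burnt)
Step 5: cell (0,2)='F' (+3 fires, +3 burnt)
  -> target ignites at step 5
Step 6: cell (0,2)='.' (+0 fires, +3 burnt)
  fire out at step 6

5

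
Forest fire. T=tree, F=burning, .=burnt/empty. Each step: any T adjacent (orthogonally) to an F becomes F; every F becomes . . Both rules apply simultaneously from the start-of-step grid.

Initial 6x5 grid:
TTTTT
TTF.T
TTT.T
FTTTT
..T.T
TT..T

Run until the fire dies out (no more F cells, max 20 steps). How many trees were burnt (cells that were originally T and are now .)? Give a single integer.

Answer: 19

Derivation:
Step 1: +5 fires, +2 burnt (F count now 5)
Step 2: +5 fires, +5 burnt (F count now 5)
Step 3: +4 fires, +5 burnt (F count now 4)
Step 4: +2 fires, +4 burnt (F count now 2)
Step 5: +2 fires, +2 burnt (F count now 2)
Step 6: +1 fires, +2 burnt (F count now 1)
Step 7: +0 fires, +1 burnt (F count now 0)
Fire out after step 7
Initially T: 21, now '.': 28
Total burnt (originally-T cells now '.'): 19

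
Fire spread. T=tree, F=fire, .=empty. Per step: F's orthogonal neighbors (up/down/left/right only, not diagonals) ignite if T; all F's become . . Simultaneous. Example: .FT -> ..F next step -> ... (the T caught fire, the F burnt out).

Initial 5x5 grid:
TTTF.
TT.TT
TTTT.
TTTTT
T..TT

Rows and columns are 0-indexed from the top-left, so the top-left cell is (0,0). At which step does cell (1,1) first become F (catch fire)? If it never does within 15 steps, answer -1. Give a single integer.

Step 1: cell (1,1)='T' (+2 fires, +1 burnt)
Step 2: cell (1,1)='T' (+3 fires, +2 burnt)
Step 3: cell (1,1)='F' (+4 fires, +3 burnt)
  -> target ignites at step 3
Step 4: cell (1,1)='.' (+5 fires, +4 burnt)
Step 5: cell (1,1)='.' (+3 fires, +5 burnt)
Step 6: cell (1,1)='.' (+1 fires, +3 burnt)
Step 7: cell (1,1)='.' (+1 fires, +1 burnt)
Step 8: cell (1,1)='.' (+0 fires, +1 burnt)
  fire out at step 8

3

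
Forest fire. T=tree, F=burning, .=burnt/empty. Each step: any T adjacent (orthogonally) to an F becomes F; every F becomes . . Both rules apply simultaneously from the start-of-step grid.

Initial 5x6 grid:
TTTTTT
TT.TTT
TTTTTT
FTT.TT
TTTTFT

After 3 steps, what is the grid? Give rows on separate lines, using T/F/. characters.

Step 1: 6 trees catch fire, 2 burn out
  TTTTTT
  TT.TTT
  FTTTTT
  .FT.FT
  FTTF.F
Step 2: 7 trees catch fire, 6 burn out
  TTTTTT
  FT.TTT
  .FTTFT
  ..F..F
  .FF...
Step 3: 6 trees catch fire, 7 burn out
  FTTTTT
  .F.TFT
  ..FF.F
  ......
  ......

FTTTTT
.F.TFT
..FF.F
......
......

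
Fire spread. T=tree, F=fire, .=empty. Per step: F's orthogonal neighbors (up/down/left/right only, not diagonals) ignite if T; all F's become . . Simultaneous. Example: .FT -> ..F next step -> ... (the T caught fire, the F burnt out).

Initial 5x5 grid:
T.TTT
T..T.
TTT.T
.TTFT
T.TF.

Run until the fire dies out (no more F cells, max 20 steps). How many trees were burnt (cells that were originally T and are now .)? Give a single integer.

Step 1: +3 fires, +2 burnt (F count now 3)
Step 2: +3 fires, +3 burnt (F count now 3)
Step 3: +1 fires, +3 burnt (F count now 1)
Step 4: +1 fires, +1 burnt (F count now 1)
Step 5: +1 fires, +1 burnt (F count now 1)
Step 6: +1 fires, +1 burnt (F count now 1)
Step 7: +0 fires, +1 burnt (F count now 0)
Fire out after step 7
Initially T: 15, now '.': 20
Total burnt (originally-T cells now '.'): 10

Answer: 10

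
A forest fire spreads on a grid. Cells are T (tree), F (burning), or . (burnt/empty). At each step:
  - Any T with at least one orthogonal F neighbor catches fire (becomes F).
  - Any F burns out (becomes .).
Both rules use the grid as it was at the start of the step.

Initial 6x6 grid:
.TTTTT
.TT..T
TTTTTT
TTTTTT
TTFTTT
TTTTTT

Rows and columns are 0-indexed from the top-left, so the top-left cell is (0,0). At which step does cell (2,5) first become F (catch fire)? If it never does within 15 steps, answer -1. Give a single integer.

Step 1: cell (2,5)='T' (+4 fires, +1 burnt)
Step 2: cell (2,5)='T' (+7 fires, +4 burnt)
Step 3: cell (2,5)='T' (+8 fires, +7 burnt)
Step 4: cell (2,5)='T' (+6 fires, +8 burnt)
Step 5: cell (2,5)='F' (+3 fires, +6 burnt)
  -> target ignites at step 5
Step 6: cell (2,5)='.' (+2 fires, +3 burnt)
Step 7: cell (2,5)='.' (+1 fires, +2 burnt)
Step 8: cell (2,5)='.' (+0 fires, +1 burnt)
  fire out at step 8

5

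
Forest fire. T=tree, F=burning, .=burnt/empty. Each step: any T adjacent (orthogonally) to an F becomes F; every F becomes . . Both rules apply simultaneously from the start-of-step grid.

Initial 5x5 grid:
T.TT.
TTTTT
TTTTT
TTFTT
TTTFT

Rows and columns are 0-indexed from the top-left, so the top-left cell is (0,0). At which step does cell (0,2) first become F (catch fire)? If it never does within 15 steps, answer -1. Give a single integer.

Step 1: cell (0,2)='T' (+5 fires, +2 burnt)
Step 2: cell (0,2)='T' (+6 fires, +5 burnt)
Step 3: cell (0,2)='F' (+6 fires, +6 burnt)
  -> target ignites at step 3
Step 4: cell (0,2)='.' (+3 fires, +6 burnt)
Step 5: cell (0,2)='.' (+1 fires, +3 burnt)
Step 6: cell (0,2)='.' (+0 fires, +1 burnt)
  fire out at step 6

3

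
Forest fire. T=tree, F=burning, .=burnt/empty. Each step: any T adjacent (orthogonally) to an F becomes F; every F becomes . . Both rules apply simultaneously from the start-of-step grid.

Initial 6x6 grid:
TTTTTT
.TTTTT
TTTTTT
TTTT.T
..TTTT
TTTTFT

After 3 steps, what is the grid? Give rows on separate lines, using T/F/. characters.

Step 1: 3 trees catch fire, 1 burn out
  TTTTTT
  .TTTTT
  TTTTTT
  TTTT.T
  ..TTFT
  TTTF.F
Step 2: 3 trees catch fire, 3 burn out
  TTTTTT
  .TTTTT
  TTTTTT
  TTTT.T
  ..TF.F
  TTF...
Step 3: 4 trees catch fire, 3 burn out
  TTTTTT
  .TTTTT
  TTTTTT
  TTTF.F
  ..F...
  TF....

TTTTTT
.TTTTT
TTTTTT
TTTF.F
..F...
TF....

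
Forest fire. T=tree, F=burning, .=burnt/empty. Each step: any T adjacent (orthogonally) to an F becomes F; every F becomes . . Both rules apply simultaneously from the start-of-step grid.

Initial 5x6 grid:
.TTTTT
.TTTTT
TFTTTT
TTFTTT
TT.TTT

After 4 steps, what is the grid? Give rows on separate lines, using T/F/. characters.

Step 1: 5 trees catch fire, 2 burn out
  .TTTTT
  .FTTTT
  F.FTTT
  TF.FTT
  TT.TTT
Step 2: 7 trees catch fire, 5 burn out
  .FTTTT
  ..FTTT
  ...FTT
  F...FT
  TF.FTT
Step 3: 6 trees catch fire, 7 burn out
  ..FTTT
  ...FTT
  ....FT
  .....F
  F...FT
Step 4: 4 trees catch fire, 6 burn out
  ...FTT
  ....FT
  .....F
  ......
  .....F

...FTT
....FT
.....F
......
.....F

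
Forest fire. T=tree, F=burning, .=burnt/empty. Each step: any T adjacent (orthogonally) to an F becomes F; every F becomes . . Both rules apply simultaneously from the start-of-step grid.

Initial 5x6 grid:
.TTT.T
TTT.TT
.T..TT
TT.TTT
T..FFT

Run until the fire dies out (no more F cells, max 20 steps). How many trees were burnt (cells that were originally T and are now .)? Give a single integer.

Answer: 9

Derivation:
Step 1: +3 fires, +2 burnt (F count now 3)
Step 2: +2 fires, +3 burnt (F count now 2)
Step 3: +2 fires, +2 burnt (F count now 2)
Step 4: +1 fires, +2 burnt (F count now 1)
Step 5: +1 fires, +1 burnt (F count now 1)
Step 6: +0 fires, +1 burnt (F count now 0)
Fire out after step 6
Initially T: 19, now '.': 20
Total burnt (originally-T cells now '.'): 9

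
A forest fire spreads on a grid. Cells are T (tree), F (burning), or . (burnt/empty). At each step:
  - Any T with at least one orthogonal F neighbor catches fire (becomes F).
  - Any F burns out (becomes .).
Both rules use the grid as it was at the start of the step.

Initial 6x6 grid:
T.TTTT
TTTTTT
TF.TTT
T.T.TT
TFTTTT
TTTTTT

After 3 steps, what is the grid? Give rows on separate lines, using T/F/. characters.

Step 1: 5 trees catch fire, 2 burn out
  T.TTTT
  TFTTTT
  F..TTT
  T.T.TT
  F.FTTT
  TFTTTT
Step 2: 7 trees catch fire, 5 burn out
  T.TTTT
  F.FTTT
  ...TTT
  F.F.TT
  ...FTT
  F.FTTT
Step 3: 5 trees catch fire, 7 burn out
  F.FTTT
  ...FTT
  ...TTT
  ....TT
  ....FT
  ...FTT

F.FTTT
...FTT
...TTT
....TT
....FT
...FTT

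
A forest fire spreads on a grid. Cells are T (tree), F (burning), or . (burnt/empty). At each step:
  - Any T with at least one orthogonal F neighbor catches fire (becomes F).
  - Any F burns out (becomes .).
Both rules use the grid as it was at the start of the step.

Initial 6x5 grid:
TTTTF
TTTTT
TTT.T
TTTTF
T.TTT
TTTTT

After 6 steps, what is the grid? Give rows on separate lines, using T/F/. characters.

Step 1: 5 trees catch fire, 2 burn out
  TTTF.
  TTTTF
  TTT.F
  TTTF.
  T.TTF
  TTTTT
Step 2: 5 trees catch fire, 5 burn out
  TTF..
  TTTF.
  TTT..
  TTF..
  T.TF.
  TTTTF
Step 3: 6 trees catch fire, 5 burn out
  TF...
  TTF..
  TTF..
  TF...
  T.F..
  TTTF.
Step 4: 5 trees catch fire, 6 burn out
  F....
  TF...
  TF...
  F....
  T....
  TTF..
Step 5: 4 trees catch fire, 5 burn out
  .....
  F....
  F....
  .....
  F....
  TF...
Step 6: 1 trees catch fire, 4 burn out
  .....
  .....
  .....
  .....
  .....
  F....

.....
.....
.....
.....
.....
F....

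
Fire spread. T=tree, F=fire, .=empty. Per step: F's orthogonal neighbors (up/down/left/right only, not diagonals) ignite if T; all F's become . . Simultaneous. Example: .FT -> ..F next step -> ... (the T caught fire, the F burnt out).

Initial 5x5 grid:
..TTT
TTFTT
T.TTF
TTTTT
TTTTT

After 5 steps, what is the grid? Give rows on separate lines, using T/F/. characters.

Step 1: 7 trees catch fire, 2 burn out
  ..FTT
  TF.FF
  T.FF.
  TTTTF
  TTTTT
Step 2: 6 trees catch fire, 7 burn out
  ...FF
  F....
  T....
  TTFF.
  TTTTF
Step 3: 4 trees catch fire, 6 burn out
  .....
  .....
  F....
  TF...
  TTFF.
Step 4: 2 trees catch fire, 4 burn out
  .....
  .....
  .....
  F....
  TF...
Step 5: 1 trees catch fire, 2 burn out
  .....
  .....
  .....
  .....
  F....

.....
.....
.....
.....
F....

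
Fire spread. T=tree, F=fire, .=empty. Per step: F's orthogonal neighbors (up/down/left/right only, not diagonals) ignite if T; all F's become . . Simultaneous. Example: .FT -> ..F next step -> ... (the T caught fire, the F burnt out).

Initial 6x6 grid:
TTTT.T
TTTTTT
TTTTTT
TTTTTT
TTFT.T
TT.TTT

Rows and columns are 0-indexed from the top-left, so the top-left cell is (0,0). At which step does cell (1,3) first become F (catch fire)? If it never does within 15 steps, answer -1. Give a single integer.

Step 1: cell (1,3)='T' (+3 fires, +1 burnt)
Step 2: cell (1,3)='T' (+6 fires, +3 burnt)
Step 3: cell (1,3)='T' (+7 fires, +6 burnt)
Step 4: cell (1,3)='F' (+7 fires, +7 burnt)
  -> target ignites at step 4
Step 5: cell (1,3)='.' (+6 fires, +7 burnt)
Step 6: cell (1,3)='.' (+2 fires, +6 burnt)
Step 7: cell (1,3)='.' (+1 fires, +2 burnt)
Step 8: cell (1,3)='.' (+0 fires, +1 burnt)
  fire out at step 8

4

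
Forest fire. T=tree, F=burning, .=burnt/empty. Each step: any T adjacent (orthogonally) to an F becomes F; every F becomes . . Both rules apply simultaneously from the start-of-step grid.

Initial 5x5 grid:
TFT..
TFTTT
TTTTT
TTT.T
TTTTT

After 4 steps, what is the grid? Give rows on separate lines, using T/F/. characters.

Step 1: 5 trees catch fire, 2 burn out
  F.F..
  F.FTT
  TFTTT
  TTT.T
  TTTTT
Step 2: 4 trees catch fire, 5 burn out
  .....
  ...FT
  F.FTT
  TFT.T
  TTTTT
Step 3: 5 trees catch fire, 4 burn out
  .....
  ....F
  ...FT
  F.F.T
  TFTTT
Step 4: 3 trees catch fire, 5 burn out
  .....
  .....
  ....F
  ....T
  F.FTT

.....
.....
....F
....T
F.FTT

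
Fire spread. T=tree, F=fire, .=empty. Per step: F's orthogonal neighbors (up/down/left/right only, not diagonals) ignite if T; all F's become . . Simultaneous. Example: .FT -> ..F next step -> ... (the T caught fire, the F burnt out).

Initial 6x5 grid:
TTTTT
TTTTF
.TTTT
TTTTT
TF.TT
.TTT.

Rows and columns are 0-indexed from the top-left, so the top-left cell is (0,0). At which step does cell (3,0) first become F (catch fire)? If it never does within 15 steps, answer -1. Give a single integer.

Step 1: cell (3,0)='T' (+6 fires, +2 burnt)
Step 2: cell (3,0)='F' (+8 fires, +6 burnt)
  -> target ignites at step 2
Step 3: cell (3,0)='.' (+6 fires, +8 burnt)
Step 4: cell (3,0)='.' (+3 fires, +6 burnt)
Step 5: cell (3,0)='.' (+1 fires, +3 burnt)
Step 6: cell (3,0)='.' (+0 fires, +1 burnt)
  fire out at step 6

2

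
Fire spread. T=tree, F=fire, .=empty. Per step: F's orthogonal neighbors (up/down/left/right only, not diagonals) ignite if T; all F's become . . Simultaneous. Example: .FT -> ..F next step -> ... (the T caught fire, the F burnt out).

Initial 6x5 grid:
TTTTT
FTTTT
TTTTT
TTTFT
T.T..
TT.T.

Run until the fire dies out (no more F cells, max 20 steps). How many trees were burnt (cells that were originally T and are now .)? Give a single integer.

Answer: 22

Derivation:
Step 1: +6 fires, +2 burnt (F count now 6)
Step 2: +9 fires, +6 burnt (F count now 9)
Step 3: +4 fires, +9 burnt (F count now 4)
Step 4: +2 fires, +4 burnt (F count now 2)
Step 5: +1 fires, +2 burnt (F count now 1)
Step 6: +0 fires, +1 burnt (F count now 0)
Fire out after step 6
Initially T: 23, now '.': 29
Total burnt (originally-T cells now '.'): 22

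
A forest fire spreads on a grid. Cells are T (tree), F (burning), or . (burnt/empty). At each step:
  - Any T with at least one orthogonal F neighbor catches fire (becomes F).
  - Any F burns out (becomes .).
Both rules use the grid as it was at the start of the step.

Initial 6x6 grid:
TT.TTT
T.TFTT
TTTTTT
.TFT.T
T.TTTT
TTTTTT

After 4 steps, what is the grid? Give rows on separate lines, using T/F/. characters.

Step 1: 8 trees catch fire, 2 burn out
  TT.FTT
  T.F.FT
  TTFFTT
  .F.F.T
  T.FTTT
  TTTTTT
Step 2: 6 trees catch fire, 8 burn out
  TT..FT
  T....F
  TF..FT
  .....T
  T..FTT
  TTFTTT
Step 3: 6 trees catch fire, 6 burn out
  TT...F
  T.....
  F....F
  .....T
  T...FT
  TF.FTT
Step 4: 5 trees catch fire, 6 burn out
  TT....
  F.....
  ......
  .....F
  T....F
  F...FT

TT....
F.....
......
.....F
T....F
F...FT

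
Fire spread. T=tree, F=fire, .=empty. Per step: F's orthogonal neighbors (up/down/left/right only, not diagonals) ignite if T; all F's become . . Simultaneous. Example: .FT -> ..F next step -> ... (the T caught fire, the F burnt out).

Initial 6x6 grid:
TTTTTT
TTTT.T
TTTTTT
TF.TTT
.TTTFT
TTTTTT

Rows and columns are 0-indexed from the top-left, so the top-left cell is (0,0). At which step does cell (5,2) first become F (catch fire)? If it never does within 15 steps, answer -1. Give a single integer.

Step 1: cell (5,2)='T' (+7 fires, +2 burnt)
Step 2: cell (5,2)='T' (+10 fires, +7 burnt)
Step 3: cell (5,2)='F' (+7 fires, +10 burnt)
  -> target ignites at step 3
Step 4: cell (5,2)='.' (+4 fires, +7 burnt)
Step 5: cell (5,2)='.' (+2 fires, +4 burnt)
Step 6: cell (5,2)='.' (+1 fires, +2 burnt)
Step 7: cell (5,2)='.' (+0 fires, +1 burnt)
  fire out at step 7

3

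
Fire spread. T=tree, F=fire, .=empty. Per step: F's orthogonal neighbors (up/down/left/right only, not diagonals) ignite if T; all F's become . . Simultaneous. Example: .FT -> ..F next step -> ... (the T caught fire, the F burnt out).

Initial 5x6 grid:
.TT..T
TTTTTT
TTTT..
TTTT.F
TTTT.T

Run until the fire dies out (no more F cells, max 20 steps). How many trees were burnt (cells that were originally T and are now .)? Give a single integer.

Answer: 1

Derivation:
Step 1: +1 fires, +1 burnt (F count now 1)
Step 2: +0 fires, +1 burnt (F count now 0)
Fire out after step 2
Initially T: 22, now '.': 9
Total burnt (originally-T cells now '.'): 1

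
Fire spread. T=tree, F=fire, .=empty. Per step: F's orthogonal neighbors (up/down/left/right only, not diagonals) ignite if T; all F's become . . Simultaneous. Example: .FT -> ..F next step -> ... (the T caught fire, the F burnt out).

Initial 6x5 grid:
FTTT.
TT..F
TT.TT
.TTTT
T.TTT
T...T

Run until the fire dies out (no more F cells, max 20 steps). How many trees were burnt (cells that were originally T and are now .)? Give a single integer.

Answer: 17

Derivation:
Step 1: +3 fires, +2 burnt (F count now 3)
Step 2: +5 fires, +3 burnt (F count now 5)
Step 3: +4 fires, +5 burnt (F count now 4)
Step 4: +4 fires, +4 burnt (F count now 4)
Step 5: +1 fires, +4 burnt (F count now 1)
Step 6: +0 fires, +1 burnt (F count now 0)
Fire out after step 6
Initially T: 19, now '.': 28
Total burnt (originally-T cells now '.'): 17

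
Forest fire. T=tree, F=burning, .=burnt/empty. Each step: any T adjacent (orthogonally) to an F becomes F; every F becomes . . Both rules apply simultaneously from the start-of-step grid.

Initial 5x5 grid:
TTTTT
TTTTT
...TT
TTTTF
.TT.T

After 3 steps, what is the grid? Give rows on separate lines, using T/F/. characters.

Step 1: 3 trees catch fire, 1 burn out
  TTTTT
  TTTTT
  ...TF
  TTTF.
  .TT.F
Step 2: 3 trees catch fire, 3 burn out
  TTTTT
  TTTTF
  ...F.
  TTF..
  .TT..
Step 3: 4 trees catch fire, 3 burn out
  TTTTF
  TTTF.
  .....
  TF...
  .TF..

TTTTF
TTTF.
.....
TF...
.TF..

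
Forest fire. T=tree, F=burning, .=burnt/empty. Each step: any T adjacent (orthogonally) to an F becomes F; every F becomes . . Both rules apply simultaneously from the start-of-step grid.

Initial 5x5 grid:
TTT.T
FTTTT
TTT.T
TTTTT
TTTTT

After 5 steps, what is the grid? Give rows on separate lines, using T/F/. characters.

Step 1: 3 trees catch fire, 1 burn out
  FTT.T
  .FTTT
  FTT.T
  TTTTT
  TTTTT
Step 2: 4 trees catch fire, 3 burn out
  .FT.T
  ..FTT
  .FT.T
  FTTTT
  TTTTT
Step 3: 5 trees catch fire, 4 burn out
  ..F.T
  ...FT
  ..F.T
  .FTTT
  FTTTT
Step 4: 3 trees catch fire, 5 burn out
  ....T
  ....F
  ....T
  ..FTT
  .FTTT
Step 5: 4 trees catch fire, 3 burn out
  ....F
  .....
  ....F
  ...FT
  ..FTT

....F
.....
....F
...FT
..FTT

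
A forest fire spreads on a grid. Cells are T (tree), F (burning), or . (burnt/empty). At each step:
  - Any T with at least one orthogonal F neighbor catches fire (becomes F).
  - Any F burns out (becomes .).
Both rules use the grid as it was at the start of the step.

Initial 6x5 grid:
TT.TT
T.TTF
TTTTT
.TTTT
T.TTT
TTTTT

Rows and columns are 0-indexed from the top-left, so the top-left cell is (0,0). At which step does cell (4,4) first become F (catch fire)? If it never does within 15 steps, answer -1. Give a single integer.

Step 1: cell (4,4)='T' (+3 fires, +1 burnt)
Step 2: cell (4,4)='T' (+4 fires, +3 burnt)
Step 3: cell (4,4)='F' (+3 fires, +4 burnt)
  -> target ignites at step 3
Step 4: cell (4,4)='.' (+4 fires, +3 burnt)
Step 5: cell (4,4)='.' (+4 fires, +4 burnt)
Step 6: cell (4,4)='.' (+2 fires, +4 burnt)
Step 7: cell (4,4)='.' (+2 fires, +2 burnt)
Step 8: cell (4,4)='.' (+2 fires, +2 burnt)
Step 9: cell (4,4)='.' (+1 fires, +2 burnt)
Step 10: cell (4,4)='.' (+0 fires, +1 burnt)
  fire out at step 10

3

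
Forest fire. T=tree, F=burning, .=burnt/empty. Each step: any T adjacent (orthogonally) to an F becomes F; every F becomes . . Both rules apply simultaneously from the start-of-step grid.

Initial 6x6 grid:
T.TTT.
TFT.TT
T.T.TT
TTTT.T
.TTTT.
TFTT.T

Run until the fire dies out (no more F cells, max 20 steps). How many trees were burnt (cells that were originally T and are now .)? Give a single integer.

Answer: 24

Derivation:
Step 1: +5 fires, +2 burnt (F count now 5)
Step 2: +7 fires, +5 burnt (F count now 7)
Step 3: +4 fires, +7 burnt (F count now 4)
Step 4: +3 fires, +4 burnt (F count now 3)
Step 5: +1 fires, +3 burnt (F count now 1)
Step 6: +2 fires, +1 burnt (F count now 2)
Step 7: +1 fires, +2 burnt (F count now 1)
Step 8: +1 fires, +1 burnt (F count now 1)
Step 9: +0 fires, +1 burnt (F count now 0)
Fire out after step 9
Initially T: 25, now '.': 35
Total burnt (originally-T cells now '.'): 24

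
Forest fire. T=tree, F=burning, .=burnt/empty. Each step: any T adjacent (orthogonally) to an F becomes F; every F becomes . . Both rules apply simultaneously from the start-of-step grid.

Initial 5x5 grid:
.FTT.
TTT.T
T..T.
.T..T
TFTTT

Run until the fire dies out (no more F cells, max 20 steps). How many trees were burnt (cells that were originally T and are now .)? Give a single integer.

Answer: 12

Derivation:
Step 1: +5 fires, +2 burnt (F count now 5)
Step 2: +4 fires, +5 burnt (F count now 4)
Step 3: +2 fires, +4 burnt (F count now 2)
Step 4: +1 fires, +2 burnt (F count now 1)
Step 5: +0 fires, +1 burnt (F count now 0)
Fire out after step 5
Initially T: 14, now '.': 23
Total burnt (originally-T cells now '.'): 12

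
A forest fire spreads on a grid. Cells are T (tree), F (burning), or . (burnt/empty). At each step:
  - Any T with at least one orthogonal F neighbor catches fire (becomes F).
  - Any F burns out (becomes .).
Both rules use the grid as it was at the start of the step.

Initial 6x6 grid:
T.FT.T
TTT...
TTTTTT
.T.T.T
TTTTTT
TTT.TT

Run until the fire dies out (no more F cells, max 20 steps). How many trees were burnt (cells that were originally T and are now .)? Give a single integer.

Answer: 25

Derivation:
Step 1: +2 fires, +1 burnt (F count now 2)
Step 2: +2 fires, +2 burnt (F count now 2)
Step 3: +3 fires, +2 burnt (F count now 3)
Step 4: +5 fires, +3 burnt (F count now 5)
Step 5: +3 fires, +5 burnt (F count now 3)
Step 6: +5 fires, +3 burnt (F count now 5)
Step 7: +4 fires, +5 burnt (F count now 4)
Step 8: +1 fires, +4 burnt (F count now 1)
Step 9: +0 fires, +1 burnt (F count now 0)
Fire out after step 9
Initially T: 26, now '.': 35
Total burnt (originally-T cells now '.'): 25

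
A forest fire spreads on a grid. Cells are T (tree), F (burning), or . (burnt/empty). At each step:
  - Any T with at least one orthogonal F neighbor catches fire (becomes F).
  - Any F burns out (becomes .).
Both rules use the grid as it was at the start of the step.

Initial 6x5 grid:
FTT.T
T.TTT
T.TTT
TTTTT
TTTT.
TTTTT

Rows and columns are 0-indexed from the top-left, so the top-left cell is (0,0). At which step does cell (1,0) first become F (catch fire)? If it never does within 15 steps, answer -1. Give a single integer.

Step 1: cell (1,0)='F' (+2 fires, +1 burnt)
  -> target ignites at step 1
Step 2: cell (1,0)='.' (+2 fires, +2 burnt)
Step 3: cell (1,0)='.' (+2 fires, +2 burnt)
Step 4: cell (1,0)='.' (+4 fires, +2 burnt)
Step 5: cell (1,0)='.' (+5 fires, +4 burnt)
Step 6: cell (1,0)='.' (+5 fires, +5 burnt)
Step 7: cell (1,0)='.' (+3 fires, +5 burnt)
Step 8: cell (1,0)='.' (+1 fires, +3 burnt)
Step 9: cell (1,0)='.' (+1 fires, +1 burnt)
Step 10: cell (1,0)='.' (+0 fires, +1 burnt)
  fire out at step 10

1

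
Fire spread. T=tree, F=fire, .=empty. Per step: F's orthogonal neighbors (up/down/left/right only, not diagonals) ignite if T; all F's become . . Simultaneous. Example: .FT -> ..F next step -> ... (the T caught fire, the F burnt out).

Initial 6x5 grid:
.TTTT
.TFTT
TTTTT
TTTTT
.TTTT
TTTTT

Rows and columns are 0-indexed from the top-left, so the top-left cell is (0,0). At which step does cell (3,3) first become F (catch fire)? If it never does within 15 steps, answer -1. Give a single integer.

Step 1: cell (3,3)='T' (+4 fires, +1 burnt)
Step 2: cell (3,3)='T' (+6 fires, +4 burnt)
Step 3: cell (3,3)='F' (+6 fires, +6 burnt)
  -> target ignites at step 3
Step 4: cell (3,3)='.' (+5 fires, +6 burnt)
Step 5: cell (3,3)='.' (+3 fires, +5 burnt)
Step 6: cell (3,3)='.' (+2 fires, +3 burnt)
Step 7: cell (3,3)='.' (+0 fires, +2 burnt)
  fire out at step 7

3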